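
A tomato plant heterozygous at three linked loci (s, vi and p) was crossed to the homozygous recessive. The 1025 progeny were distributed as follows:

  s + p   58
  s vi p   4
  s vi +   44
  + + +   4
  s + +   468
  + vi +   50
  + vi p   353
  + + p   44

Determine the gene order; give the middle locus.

s

The two most frequent reciprocal classes, + vi p and s + +, are the parental types, so the F1 was + vi p / s + +.
The two rarest classes, s vi p and + + +, are the double crossovers. Comparing them with the parentals, only the s allele has switched, so s is the middle locus and the order is p – s – vi.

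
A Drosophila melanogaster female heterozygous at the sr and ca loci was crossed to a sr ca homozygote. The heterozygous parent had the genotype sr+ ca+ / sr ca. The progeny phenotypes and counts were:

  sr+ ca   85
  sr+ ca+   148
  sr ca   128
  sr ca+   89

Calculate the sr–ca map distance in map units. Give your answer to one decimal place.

The recombinant classes are sr+ ca and sr ca+: 85 + 89 = 174.
Recombination frequency = 174/450 = 0.3867 ≈ 38.7%, i.e. 38.7 map units.

38.7 map units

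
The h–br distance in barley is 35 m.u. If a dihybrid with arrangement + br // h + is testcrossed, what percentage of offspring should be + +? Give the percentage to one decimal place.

17.5%

A map distance of 35 m.u. corresponds to a recombination frequency of 0.350.
The F1 is + br / h +, so + + is a recombinant gamete class with expected frequency r/2 = 0.350/2 = 0.1750.
That is 0.1750 = 17.5% of the progeny.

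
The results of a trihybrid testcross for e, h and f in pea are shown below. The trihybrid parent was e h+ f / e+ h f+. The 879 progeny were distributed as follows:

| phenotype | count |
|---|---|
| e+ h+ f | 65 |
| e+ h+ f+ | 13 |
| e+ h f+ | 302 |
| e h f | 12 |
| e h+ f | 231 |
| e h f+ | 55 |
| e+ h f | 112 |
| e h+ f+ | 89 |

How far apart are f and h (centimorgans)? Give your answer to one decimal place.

The two rarest classes, e h f and e+ h+ f+, are the double crossovers. Comparing them with the parentals, only the h allele has switched, so h is the middle locus and the order is f – h – e.
Crossovers in the f–h interval produce the single-crossover classes e h+ f+ and e+ h f (89 + 112 = 201) plus the double crossovers (25).
RF(f–h) = (201 + 25) / 879 = 226/879 = 0.2571 → 25.7 centimorgans.

25.7 centimorgans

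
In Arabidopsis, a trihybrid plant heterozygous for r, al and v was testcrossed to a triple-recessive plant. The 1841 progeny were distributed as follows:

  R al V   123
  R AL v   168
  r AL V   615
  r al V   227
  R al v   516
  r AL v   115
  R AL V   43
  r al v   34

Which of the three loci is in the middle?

r

The two most frequent reciprocal classes, R al v and r AL V, are the parental types, so the F1 was R al v / r AL V.
The two rarest classes, r al v and R AL V, are the double crossovers. Comparing them with the parentals, only the r allele has switched, so r is the middle locus and the order is v – r – al.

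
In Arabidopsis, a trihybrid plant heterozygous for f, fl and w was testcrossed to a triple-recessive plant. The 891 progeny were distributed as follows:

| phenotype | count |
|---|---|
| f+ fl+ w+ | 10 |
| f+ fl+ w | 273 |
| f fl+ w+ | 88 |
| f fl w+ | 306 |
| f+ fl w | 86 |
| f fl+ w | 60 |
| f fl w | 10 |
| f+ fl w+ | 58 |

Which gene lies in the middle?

The two most frequent reciprocal classes, f fl w+ and f+ fl+ w, are the parental types, so the F1 was f fl w+ / f+ fl+ w.
The two rarest classes, f fl w and f+ fl+ w+, are the double crossovers. Comparing them with the parentals, only the w allele has switched, so w is the middle locus and the order is f – w – fl.

w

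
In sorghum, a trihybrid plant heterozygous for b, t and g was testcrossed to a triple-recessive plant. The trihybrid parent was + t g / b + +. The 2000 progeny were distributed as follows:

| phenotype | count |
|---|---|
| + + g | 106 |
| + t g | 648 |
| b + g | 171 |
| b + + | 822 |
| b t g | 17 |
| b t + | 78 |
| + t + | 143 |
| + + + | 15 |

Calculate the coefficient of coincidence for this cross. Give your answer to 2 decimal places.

The two rarest classes, b t g and + + +, are the double crossovers. Comparing them with the parentals, only the b allele has switched, so b is the middle locus and the order is g – b – t.
g–b: (314 + 32)/2000 = 0.1730; b–t: (184 + 32)/2000 = 0.1080.
Expected DCO frequency = 0.1730 × 0.1080 ≈ 0.01868; observed = 32/2000 ≈ 0.01600.
Coefficient of coincidence = 0.01600/0.01868 ≈ 0.86.

0.86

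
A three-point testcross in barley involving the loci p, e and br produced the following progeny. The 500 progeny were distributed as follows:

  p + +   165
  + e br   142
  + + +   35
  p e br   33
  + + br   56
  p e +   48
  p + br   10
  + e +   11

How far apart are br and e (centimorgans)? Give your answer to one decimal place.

The two most frequent reciprocal classes, + e br and p + +, are the parental types, so the F1 was + e br / p + +.
The two rarest classes, + e + and p + br, are the double crossovers. Comparing them with the parentals, only the br allele has switched, so br is the middle locus and the order is p – br – e.
Crossovers in the br–e interval produce the single-crossover classes + + br and p e + (56 + 48 = 104) plus the double crossovers (21).
RF(br–e) = (104 + 21) / 500 = 125/500 = 0.2500 → 25.0 centimorgans.

25.0 centimorgans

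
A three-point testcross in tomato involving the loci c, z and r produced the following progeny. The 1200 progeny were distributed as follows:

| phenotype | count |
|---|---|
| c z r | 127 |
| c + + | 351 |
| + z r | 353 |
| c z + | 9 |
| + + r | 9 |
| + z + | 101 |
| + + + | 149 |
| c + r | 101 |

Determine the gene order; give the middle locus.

The two most frequent reciprocal classes, + z r and c + +, are the parental types, so the F1 was + z r / c + +.
The two rarest classes, + + r and c z +, are the double crossovers. Comparing them with the parentals, only the z allele has switched, so z is the middle locus and the order is r – z – c.

z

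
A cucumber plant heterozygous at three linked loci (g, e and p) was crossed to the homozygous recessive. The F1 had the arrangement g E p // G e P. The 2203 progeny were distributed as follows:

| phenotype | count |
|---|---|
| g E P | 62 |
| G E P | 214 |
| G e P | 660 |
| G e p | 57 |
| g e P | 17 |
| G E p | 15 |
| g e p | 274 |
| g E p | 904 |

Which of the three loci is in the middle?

The two rarest classes, G E p and g e P, are the double crossovers. Comparing them with the parentals, only the g allele has switched, so g is the middle locus and the order is e – g – p.

g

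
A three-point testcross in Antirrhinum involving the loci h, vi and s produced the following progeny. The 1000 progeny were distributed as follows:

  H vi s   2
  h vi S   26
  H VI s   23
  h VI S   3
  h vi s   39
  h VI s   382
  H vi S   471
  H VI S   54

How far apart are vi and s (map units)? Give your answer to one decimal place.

The two most frequent reciprocal classes, H vi S and h VI s, are the parental types, so the F1 was H vi S / h VI s.
The two rarest classes, H vi s and h VI S, are the double crossovers. Comparing them with the parentals, only the s allele has switched, so s is the middle locus and the order is vi – s – h.
Crossovers in the vi–s interval produce the single-crossover classes H VI S and h vi s (54 + 39 = 93) plus the double crossovers (5).
RF(vi–s) = (93 + 5) / 1000 = 98/1000 = 0.0980 → 9.8 map units.

9.8 map units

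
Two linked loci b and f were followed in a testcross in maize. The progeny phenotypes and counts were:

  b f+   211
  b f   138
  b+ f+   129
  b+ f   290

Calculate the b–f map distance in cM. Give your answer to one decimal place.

The two most frequent classes, b+ f (290) and b f+ (211), are the parental types, so the F1 was b+ f / b f+.
The recombinant classes are b+ f+ and b f: 129 + 138 = 267.
Recombination frequency = 267/768 = 0.3477 ≈ 34.8%, i.e. 34.8 cM.

34.8 cM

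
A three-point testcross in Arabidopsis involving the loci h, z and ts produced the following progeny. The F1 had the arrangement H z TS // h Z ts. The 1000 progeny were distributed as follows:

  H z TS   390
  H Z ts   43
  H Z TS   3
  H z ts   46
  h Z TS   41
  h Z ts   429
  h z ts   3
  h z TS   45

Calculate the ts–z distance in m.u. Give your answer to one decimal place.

9.3 m.u.

The two rarest classes, H Z TS and h z ts, are the double crossovers. Comparing them with the parentals, only the z allele has switched, so z is the middle locus and the order is ts – z – h.
Crossovers in the ts–z interval produce the single-crossover classes H z ts and h Z TS (46 + 41 = 87) plus the double crossovers (6).
RF(ts–z) = (87 + 6) / 1000 = 93/1000 = 0.0930 → 9.3 m.u.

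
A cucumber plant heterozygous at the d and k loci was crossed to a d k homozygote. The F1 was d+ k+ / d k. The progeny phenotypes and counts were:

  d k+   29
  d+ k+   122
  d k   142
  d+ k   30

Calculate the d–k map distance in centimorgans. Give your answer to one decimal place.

The recombinant classes are d+ k and d k+: 30 + 29 = 59.
Recombination frequency = 59/323 = 0.1827 ≈ 18.3%, i.e. 18.3 centimorgans.

18.3 centimorgans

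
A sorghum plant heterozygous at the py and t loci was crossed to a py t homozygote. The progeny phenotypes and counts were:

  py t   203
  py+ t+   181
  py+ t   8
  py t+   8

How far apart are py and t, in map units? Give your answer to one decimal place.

The two most frequent classes, py+ t+ (181) and py t (203), are the parental types, so the F1 was py+ t+ / py t.
The recombinant classes are py+ t and py t+: 8 + 8 = 16.
Recombination frequency = 16/400 = 0.0400 ≈ 4.0%, i.e. 4.0 map units.

4.0 map units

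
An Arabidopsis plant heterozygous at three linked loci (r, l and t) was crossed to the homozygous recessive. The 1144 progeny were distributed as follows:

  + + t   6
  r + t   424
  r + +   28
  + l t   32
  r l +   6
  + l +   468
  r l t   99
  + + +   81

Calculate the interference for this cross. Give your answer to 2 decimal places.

The two most frequent reciprocal classes, + l + and r + t, are the parental types, so the F1 was + l + / r + t.
The two rarest classes, r l + and + + t, are the double crossovers. Comparing them with the parentals, only the r allele has switched, so r is the middle locus and the order is l – r – t.
l–r: (180 + 12)/1144 = 0.1678; r–t: (60 + 12)/1144 = 0.0629.
Expected DCO frequency = 0.1678 × 0.0629 ≈ 0.01055; observed = 12/1144 ≈ 0.01049.
Coefficient of coincidence = 0.01049/0.01055 ≈ 0.99; interference = 1 − 0.99 = 0.01.

0.01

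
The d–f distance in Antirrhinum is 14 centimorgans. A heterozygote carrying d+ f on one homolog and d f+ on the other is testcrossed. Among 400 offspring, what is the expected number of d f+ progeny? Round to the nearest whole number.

172

A map distance of 14 centimorgans corresponds to a recombination frequency of 0.140.
The F1 is d+ f / d f+, so d f+ is a parental gamete class with expected frequency (1 − r)/2 = 0.860/2 = 0.4300.
Expected number = 0.4300 × 400 = 172.00 ≈ 172.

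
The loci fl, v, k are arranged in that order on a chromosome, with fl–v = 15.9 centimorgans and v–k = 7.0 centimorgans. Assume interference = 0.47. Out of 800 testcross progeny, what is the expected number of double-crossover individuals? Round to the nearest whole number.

5

Map distances give recombination frequencies of 0.159 and 0.070 for the two intervals.
With interference 0.47 (so coincidence = 0.53), expected double-crossover frequency = 0.159 × 0.070 × 0.53 = 0.00590.
Expected number = 0.00590 × 800 = 4.72 ≈ 5.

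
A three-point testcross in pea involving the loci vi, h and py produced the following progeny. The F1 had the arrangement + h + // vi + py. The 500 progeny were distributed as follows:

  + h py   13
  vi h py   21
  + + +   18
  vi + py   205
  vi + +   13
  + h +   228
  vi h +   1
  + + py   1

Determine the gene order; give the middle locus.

vi

The two rarest classes, vi h + and + + py, are the double crossovers. Comparing them with the parentals, only the vi allele has switched, so vi is the middle locus and the order is h – vi – py.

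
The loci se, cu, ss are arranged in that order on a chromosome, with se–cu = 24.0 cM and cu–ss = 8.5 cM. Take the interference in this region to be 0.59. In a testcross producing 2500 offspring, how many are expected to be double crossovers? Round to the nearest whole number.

21

Map distances give recombination frequencies of 0.240 and 0.085 for the two intervals.
With interference 0.59 (so coincidence = 0.41), expected double-crossover frequency = 0.240 × 0.085 × 0.41 = 0.00836.
Expected number = 0.00836 × 2500 = 20.91 ≈ 21.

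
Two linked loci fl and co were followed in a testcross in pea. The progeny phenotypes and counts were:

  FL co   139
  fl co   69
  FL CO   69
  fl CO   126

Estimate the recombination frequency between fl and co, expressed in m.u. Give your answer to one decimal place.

34.2 m.u.

The two most frequent classes, FL co (139) and fl CO (126), are the parental types, so the F1 was FL co / fl CO.
The recombinant classes are FL CO and fl co: 69 + 69 = 138.
Recombination frequency = 138/403 = 0.3424 ≈ 34.2%, i.e. 34.2 m.u.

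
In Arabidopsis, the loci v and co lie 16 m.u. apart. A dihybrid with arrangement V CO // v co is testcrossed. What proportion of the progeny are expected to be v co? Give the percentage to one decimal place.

42.0%

A map distance of 16 m.u. corresponds to a recombination frequency of 0.160.
The F1 is V CO / v co, so v co is a parental gamete class with expected frequency (1 − r)/2 = 0.840/2 = 0.4200.
That is 0.4200 = 42.0% of the progeny.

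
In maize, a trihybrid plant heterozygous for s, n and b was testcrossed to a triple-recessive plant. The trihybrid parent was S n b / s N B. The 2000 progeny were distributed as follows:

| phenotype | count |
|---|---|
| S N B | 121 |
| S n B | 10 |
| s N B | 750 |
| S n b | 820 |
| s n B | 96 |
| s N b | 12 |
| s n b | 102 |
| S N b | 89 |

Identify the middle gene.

b

The two rarest classes, S n B and s N b, are the double crossovers. Comparing them with the parentals, only the b allele has switched, so b is the middle locus and the order is s – b – n.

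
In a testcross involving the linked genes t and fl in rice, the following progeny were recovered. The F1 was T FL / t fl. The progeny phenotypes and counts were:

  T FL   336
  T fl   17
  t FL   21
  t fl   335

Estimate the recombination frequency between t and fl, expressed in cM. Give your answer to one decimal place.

The recombinant classes are T fl and t FL: 17 + 21 = 38.
Recombination frequency = 38/709 = 0.0536 ≈ 5.4%, i.e. 5.4 cM.

5.4 cM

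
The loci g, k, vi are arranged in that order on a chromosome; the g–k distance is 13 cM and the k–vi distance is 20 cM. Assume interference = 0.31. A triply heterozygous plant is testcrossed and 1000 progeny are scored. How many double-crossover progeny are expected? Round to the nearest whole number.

Map distances give recombination frequencies of 0.130 and 0.200 for the two intervals.
With interference 0.31 (so coincidence = 0.69), expected double-crossover frequency = 0.130 × 0.200 × 0.69 = 0.01794.
Expected number = 0.01794 × 1000 = 17.94 ≈ 18.

18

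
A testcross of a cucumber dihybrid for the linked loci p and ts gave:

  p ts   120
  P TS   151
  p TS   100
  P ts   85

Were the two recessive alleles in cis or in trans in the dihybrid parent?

The two most frequent classes are P TS (151) and p ts (120); these are the parental (non-recombinant) types.
So the F1 carried P TS on one chromosome and p ts on the other — the recessive alleles are on the same chromosome (cis / coupling).

cis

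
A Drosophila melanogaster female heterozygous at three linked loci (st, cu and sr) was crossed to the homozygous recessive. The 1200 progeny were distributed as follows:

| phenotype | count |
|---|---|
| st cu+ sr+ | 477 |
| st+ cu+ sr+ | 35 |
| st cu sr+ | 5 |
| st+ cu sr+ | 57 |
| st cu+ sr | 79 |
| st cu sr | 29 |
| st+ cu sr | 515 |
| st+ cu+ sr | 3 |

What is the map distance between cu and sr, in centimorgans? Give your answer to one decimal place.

12.0 centimorgans

The two most frequent reciprocal classes, st+ cu sr and st cu+ sr+, are the parental types, so the F1 was st+ cu sr / st cu+ sr+.
The two rarest classes, st+ cu+ sr and st cu sr+, are the double crossovers. Comparing them with the parentals, only the cu allele has switched, so cu is the middle locus and the order is st – cu – sr.
Crossovers in the cu–sr interval produce the single-crossover classes st+ cu sr+ and st cu+ sr (57 + 79 = 136) plus the double crossovers (8).
RF(cu–sr) = (136 + 8) / 1200 = 144/1200 = 0.1200 → 12.0 centimorgans.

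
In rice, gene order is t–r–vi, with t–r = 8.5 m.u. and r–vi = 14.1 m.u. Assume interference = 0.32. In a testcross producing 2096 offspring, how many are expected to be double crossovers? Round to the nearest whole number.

17

Map distances give recombination frequencies of 0.085 and 0.141 for the two intervals.
With interference 0.32 (so coincidence = 0.68), expected double-crossover frequency = 0.085 × 0.141 × 0.68 = 0.00815.
Expected number = 0.00815 × 2096 = 17.08 ≈ 17.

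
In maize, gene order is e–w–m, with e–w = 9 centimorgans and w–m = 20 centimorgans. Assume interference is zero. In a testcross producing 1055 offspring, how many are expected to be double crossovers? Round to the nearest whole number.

Map distances give recombination frequencies of 0.090 and 0.200 for the two intervals.
With no interference, expected double-crossover frequency = 0.090 × 0.200 = 0.01800.
Expected number = 0.01800 × 1055 = 18.99 ≈ 19.

19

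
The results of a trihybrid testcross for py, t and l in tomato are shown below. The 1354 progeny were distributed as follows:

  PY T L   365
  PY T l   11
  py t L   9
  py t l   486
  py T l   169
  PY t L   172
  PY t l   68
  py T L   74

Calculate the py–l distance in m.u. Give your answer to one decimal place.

The two most frequent reciprocal classes, PY T L and py t l, are the parental types, so the F1 was PY T L / py t l.
The two rarest classes, PY T l and py t L, are the double crossovers. Comparing them with the parentals, only the l allele has switched, so l is the middle locus and the order is t – l – py.
Crossovers in the l–py interval produce the single-crossover classes py T L and PY t l (74 + 68 = 142) plus the double crossovers (20).
RF(l–py) = (142 + 20) / 1354 = 162/1354 = 0.1196 → 12.0 m.u.

12.0 m.u.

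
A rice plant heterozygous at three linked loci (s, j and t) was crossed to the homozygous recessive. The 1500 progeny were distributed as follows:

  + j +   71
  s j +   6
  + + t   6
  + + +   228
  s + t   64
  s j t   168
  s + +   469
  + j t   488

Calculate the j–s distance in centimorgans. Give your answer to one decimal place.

The two most frequent reciprocal classes, s + + and + j t, are the parental types, so the F1 was s + + / + j t.
The two rarest classes, s j + and + + t, are the double crossovers. Comparing them with the parentals, only the j allele has switched, so j is the middle locus and the order is s – j – t.
Crossovers in the s–j interval produce the single-crossover classes + + + and s j t (228 + 168 = 396) plus the double crossovers (12).
RF(s–j) = (396 + 12) / 1500 = 408/1500 = 0.2720 → 27.2 centimorgans.

27.2 centimorgans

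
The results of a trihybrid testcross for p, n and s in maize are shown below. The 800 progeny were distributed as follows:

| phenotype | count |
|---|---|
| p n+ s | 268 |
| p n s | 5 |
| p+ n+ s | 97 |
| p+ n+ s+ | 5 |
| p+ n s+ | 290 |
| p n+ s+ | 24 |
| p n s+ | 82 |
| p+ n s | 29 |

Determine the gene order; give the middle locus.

The two most frequent reciprocal classes, p+ n s+ and p n+ s, are the parental types, so the F1 was p+ n s+ / p n+ s.
The two rarest classes, p+ n+ s+ and p n s, are the double crossovers. Comparing them with the parentals, only the n allele has switched, so n is the middle locus and the order is s – n – p.

n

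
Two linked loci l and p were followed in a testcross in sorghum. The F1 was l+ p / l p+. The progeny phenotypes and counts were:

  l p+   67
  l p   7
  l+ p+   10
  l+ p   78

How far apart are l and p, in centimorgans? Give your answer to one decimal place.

10.5 centimorgans

The recombinant classes are l+ p+ and l p: 10 + 7 = 17.
Recombination frequency = 17/162 = 0.1049 ≈ 10.5%, i.e. 10.5 centimorgans.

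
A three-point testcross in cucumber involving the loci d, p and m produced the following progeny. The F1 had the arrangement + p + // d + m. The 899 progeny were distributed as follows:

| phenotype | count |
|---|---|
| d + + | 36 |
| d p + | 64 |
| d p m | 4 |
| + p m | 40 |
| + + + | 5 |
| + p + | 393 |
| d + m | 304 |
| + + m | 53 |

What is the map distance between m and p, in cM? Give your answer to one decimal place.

The two rarest classes, + + + and d p m, are the double crossovers. Comparing them with the parentals, only the p allele has switched, so p is the middle locus and the order is d – p – m.
Crossovers in the p–m interval produce the single-crossover classes + p m and d + + (40 + 36 = 76) plus the double crossovers (9).
RF(p–m) = (76 + 9) / 899 = 85/899 = 0.0945 → 9.5 cM.

9.5 cM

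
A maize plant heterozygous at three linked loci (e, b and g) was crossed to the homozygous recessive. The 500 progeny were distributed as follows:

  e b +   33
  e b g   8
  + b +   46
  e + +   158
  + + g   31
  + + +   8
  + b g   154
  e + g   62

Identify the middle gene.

The two most frequent reciprocal classes, + b g and e + +, are the parental types, so the F1 was + b g / e + +.
The two rarest classes, e b g and + + +, are the double crossovers. Comparing them with the parentals, only the e allele has switched, so e is the middle locus and the order is b – e – g.

e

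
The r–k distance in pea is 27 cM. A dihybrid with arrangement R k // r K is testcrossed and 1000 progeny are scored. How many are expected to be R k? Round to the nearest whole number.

365

A map distance of 27 cM corresponds to a recombination frequency of 0.270.
The F1 is R k / r K, so R k is a parental gamete class with expected frequency (1 − r)/2 = 0.730/2 = 0.3650.
Expected number = 0.3650 × 1000 = 365.00 ≈ 365.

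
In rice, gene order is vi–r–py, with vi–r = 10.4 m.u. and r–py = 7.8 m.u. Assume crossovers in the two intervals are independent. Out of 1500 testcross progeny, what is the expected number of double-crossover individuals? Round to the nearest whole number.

Map distances give recombination frequencies of 0.104 and 0.078 for the two intervals.
With no interference, expected double-crossover frequency = 0.104 × 0.078 = 0.00811.
Expected number = 0.00811 × 1500 = 12.17 ≈ 12.

12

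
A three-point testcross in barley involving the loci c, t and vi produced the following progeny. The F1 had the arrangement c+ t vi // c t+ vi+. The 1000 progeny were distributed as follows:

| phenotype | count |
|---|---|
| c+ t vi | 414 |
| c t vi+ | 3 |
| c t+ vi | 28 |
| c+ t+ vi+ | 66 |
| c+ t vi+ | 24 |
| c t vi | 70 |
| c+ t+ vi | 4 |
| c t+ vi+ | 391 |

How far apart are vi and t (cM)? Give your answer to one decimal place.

5.9 cM

The two rarest classes, c+ t+ vi and c t vi+, are the double crossovers. Comparing them with the parentals, only the t allele has switched, so t is the middle locus and the order is vi – t – c.
Crossovers in the vi–t interval produce the single-crossover classes c+ t vi+ and c t+ vi (24 + 28 = 52) plus the double crossovers (7).
RF(vi–t) = (52 + 7) / 1000 = 59/1000 = 0.0590 → 5.9 cM.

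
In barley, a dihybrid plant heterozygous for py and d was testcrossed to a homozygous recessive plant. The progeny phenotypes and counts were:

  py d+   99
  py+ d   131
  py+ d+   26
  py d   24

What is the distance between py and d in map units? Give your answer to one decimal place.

17.9 map units

The two most frequent classes, py+ d (131) and py d+ (99), are the parental types, so the F1 was py+ d / py d+.
The recombinant classes are py+ d+ and py d: 26 + 24 = 50.
Recombination frequency = 50/280 = 0.1786 ≈ 17.9%, i.e. 17.9 map units.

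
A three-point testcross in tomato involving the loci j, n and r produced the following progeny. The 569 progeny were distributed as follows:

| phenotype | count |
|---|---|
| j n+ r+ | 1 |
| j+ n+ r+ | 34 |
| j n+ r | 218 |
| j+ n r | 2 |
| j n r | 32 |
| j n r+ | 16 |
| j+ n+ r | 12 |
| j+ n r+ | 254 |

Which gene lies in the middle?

r

The two most frequent reciprocal classes, j+ n r+ and j n+ r, are the parental types, so the F1 was j+ n r+ / j n+ r.
The two rarest classes, j+ n r and j n+ r+, are the double crossovers. Comparing them with the parentals, only the r allele has switched, so r is the middle locus and the order is n – r – j.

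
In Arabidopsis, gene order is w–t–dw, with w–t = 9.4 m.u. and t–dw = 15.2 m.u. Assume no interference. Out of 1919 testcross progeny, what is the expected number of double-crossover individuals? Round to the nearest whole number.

27

Map distances give recombination frequencies of 0.094 and 0.152 for the two intervals.
With no interference, expected double-crossover frequency = 0.094 × 0.152 = 0.01429.
Expected number = 0.01429 × 1919 = 27.42 ≈ 27.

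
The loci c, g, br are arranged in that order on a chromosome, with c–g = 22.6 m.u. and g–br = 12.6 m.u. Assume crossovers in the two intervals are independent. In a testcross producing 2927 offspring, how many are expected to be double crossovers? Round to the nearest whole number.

83

Map distances give recombination frequencies of 0.226 and 0.126 for the two intervals.
With no interference, expected double-crossover frequency = 0.226 × 0.126 = 0.02848.
Expected number = 0.02848 × 2927 = 83.35 ≈ 83.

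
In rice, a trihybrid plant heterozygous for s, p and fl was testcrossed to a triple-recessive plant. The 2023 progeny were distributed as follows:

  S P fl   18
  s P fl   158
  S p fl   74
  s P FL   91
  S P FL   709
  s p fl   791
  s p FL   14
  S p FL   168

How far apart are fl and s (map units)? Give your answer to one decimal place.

9.7 map units

The two most frequent reciprocal classes, S P FL and s p fl, are the parental types, so the F1 was S P FL / s p fl.
The two rarest classes, S P fl and s p FL, are the double crossovers. Comparing them with the parentals, only the fl allele has switched, so fl is the middle locus and the order is s – fl – p.
Crossovers in the s–fl interval produce the single-crossover classes s P FL and S p fl (91 + 74 = 165) plus the double crossovers (32).
RF(s–fl) = (165 + 32) / 2023 = 197/2023 = 0.0974 → 9.7 map units.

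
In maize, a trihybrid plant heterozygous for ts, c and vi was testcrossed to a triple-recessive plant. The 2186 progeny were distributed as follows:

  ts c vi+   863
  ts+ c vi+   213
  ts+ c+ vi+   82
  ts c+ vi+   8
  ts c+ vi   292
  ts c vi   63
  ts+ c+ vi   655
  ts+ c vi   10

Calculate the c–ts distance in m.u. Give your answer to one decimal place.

23.9 m.u.

The two most frequent reciprocal classes, ts c vi+ and ts+ c+ vi, are the parental types, so the F1 was ts c vi+ / ts+ c+ vi.
The two rarest classes, ts c+ vi+ and ts+ c vi, are the double crossovers. Comparing them with the parentals, only the c allele has switched, so c is the middle locus and the order is ts – c – vi.
Crossovers in the ts–c interval produce the single-crossover classes ts+ c vi+ and ts c+ vi (213 + 292 = 505) plus the double crossovers (18).
RF(ts–c) = (505 + 18) / 2186 = 523/2186 = 0.2392 → 23.9 m.u.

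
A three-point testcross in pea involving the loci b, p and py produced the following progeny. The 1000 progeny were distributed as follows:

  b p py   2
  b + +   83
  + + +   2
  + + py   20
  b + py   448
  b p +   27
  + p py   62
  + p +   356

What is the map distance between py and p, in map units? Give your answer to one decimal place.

14.9 map units

The two most frequent reciprocal classes, + p + and b + py, are the parental types, so the F1 was + p + / b + py.
The two rarest classes, + + + and b p py, are the double crossovers. Comparing them with the parentals, only the p allele has switched, so p is the middle locus and the order is b – p – py.
Crossovers in the p–py interval produce the single-crossover classes + p py and b + + (62 + 83 = 145) plus the double crossovers (4).
RF(p–py) = (145 + 4) / 1000 = 149/1000 = 0.1490 → 14.9 map units.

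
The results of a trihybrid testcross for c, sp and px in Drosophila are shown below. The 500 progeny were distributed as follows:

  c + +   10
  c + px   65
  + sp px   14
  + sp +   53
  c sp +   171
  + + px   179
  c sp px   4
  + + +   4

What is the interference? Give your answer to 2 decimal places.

The two most frequent reciprocal classes, c sp + and + + px, are the parental types, so the F1 was c sp + / + + px.
The two rarest classes, c sp px and + + +, are the double crossovers. Comparing them with the parentals, only the px allele has switched, so px is the middle locus and the order is c – px – sp.
c–px: (118 + 8)/500 = 0.2520; px–sp: (24 + 8)/500 = 0.0640.
Expected DCO frequency = 0.2520 × 0.0640 ≈ 0.01613; observed = 8/500 ≈ 0.01600.
Coefficient of coincidence = 0.01600/0.01613 ≈ 0.99; interference = 1 − 0.99 = 0.01.

0.01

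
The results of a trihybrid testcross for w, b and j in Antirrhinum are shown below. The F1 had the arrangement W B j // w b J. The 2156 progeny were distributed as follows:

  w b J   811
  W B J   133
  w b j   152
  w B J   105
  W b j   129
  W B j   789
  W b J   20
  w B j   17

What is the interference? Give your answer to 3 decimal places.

The two rarest classes, w B j and W b J, are the double crossovers. Comparing them with the parentals, only the w allele has switched, so w is the middle locus and the order is b – w – j.
b–w: (234 + 37)/2156 = 0.1257; w–j: (285 + 37)/2156 = 0.1494.
Expected DCO frequency = 0.1257 × 0.1494 ≈ 0.01878; observed = 37/2156 ≈ 0.01716.
Coefficient of coincidence = 0.01716/0.01878 ≈ 0.914; interference = 1 − 0.914 = 0.086.

0.086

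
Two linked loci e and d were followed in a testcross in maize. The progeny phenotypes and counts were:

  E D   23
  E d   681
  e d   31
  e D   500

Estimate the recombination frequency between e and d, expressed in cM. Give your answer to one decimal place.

4.4 cM

The two most frequent classes, E d (681) and e D (500), are the parental types, so the F1 was E d / e D.
The recombinant classes are E D and e d: 23 + 31 = 54.
Recombination frequency = 54/1235 = 0.0437 ≈ 4.4%, i.e. 4.4 cM.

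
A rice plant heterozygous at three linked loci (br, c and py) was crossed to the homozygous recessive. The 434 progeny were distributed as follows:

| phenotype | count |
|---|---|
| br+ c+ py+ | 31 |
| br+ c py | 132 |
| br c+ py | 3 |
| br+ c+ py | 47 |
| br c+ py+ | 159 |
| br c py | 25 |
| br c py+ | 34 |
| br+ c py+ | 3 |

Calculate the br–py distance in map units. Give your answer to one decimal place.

The two most frequent reciprocal classes, br+ c py and br c+ py+, are the parental types, so the F1 was br+ c py / br c+ py+.
The two rarest classes, br+ c py+ and br c+ py, are the double crossovers. Comparing them with the parentals, only the py allele has switched, so py is the middle locus and the order is br – py – c.
Crossovers in the br–py interval produce the single-crossover classes br c py and br+ c+ py+ (25 + 31 = 56) plus the double crossovers (6).
RF(br–py) = (56 + 6) / 434 = 62/434 = 0.1429 → 14.3 map units.

14.3 map units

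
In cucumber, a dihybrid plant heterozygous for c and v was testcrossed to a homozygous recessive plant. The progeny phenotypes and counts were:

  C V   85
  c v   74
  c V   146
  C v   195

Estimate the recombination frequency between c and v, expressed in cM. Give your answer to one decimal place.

31.8 cM

The two most frequent classes, C v (195) and c V (146), are the parental types, so the F1 was C v / c V.
The recombinant classes are C V and c v: 85 + 74 = 159.
Recombination frequency = 159/500 = 0.3180 ≈ 31.8%, i.e. 31.8 cM.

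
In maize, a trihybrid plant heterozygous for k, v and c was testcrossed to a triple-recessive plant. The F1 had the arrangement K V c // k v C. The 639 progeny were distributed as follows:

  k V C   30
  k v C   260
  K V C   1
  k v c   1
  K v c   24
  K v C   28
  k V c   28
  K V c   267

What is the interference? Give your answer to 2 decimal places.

0.61

The two rarest classes, K V C and k v c, are the double crossovers. Comparing them with the parentals, only the c allele has switched, so c is the middle locus and the order is k – c – v.
k–c: (56 + 2)/639 = 0.0908; c–v: (54 + 2)/639 = 0.0876.
Expected DCO frequency = 0.0908 × 0.0876 ≈ 0.00795; observed = 2/639 ≈ 0.00313.
Coefficient of coincidence = 0.00313/0.00795 ≈ 0.39; interference = 1 − 0.39 = 0.61.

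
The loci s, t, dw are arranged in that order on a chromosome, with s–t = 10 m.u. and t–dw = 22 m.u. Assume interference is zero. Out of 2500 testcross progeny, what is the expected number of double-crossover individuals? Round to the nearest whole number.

55

Map distances give recombination frequencies of 0.100 and 0.220 for the two intervals.
With no interference, expected double-crossover frequency = 0.100 × 0.220 = 0.02200.
Expected number = 0.02200 × 2500 = 55.00 ≈ 55.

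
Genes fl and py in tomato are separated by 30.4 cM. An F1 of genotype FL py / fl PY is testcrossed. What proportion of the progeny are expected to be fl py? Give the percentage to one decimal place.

15.2%

A map distance of 30.4 cM corresponds to a recombination frequency of 0.304.
The F1 is FL py / fl PY, so fl py is a recombinant gamete class with expected frequency r/2 = 0.304/2 = 0.1520.
That is 0.1520 = 15.2% of the progeny.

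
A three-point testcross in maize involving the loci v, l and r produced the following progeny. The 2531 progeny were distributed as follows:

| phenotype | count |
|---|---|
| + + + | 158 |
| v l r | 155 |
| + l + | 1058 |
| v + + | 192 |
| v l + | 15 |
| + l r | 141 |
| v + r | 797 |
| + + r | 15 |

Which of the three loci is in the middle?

The two most frequent reciprocal classes, v + r and + l +, are the parental types, so the F1 was v + r / + l +.
The two rarest classes, + + r and v l +, are the double crossovers. Comparing them with the parentals, only the v allele has switched, so v is the middle locus and the order is l – v – r.

v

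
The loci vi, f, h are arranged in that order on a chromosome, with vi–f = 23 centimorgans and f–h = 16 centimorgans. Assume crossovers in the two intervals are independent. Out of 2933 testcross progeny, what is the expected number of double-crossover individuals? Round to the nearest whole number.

Map distances give recombination frequencies of 0.230 and 0.160 for the two intervals.
With no interference, expected double-crossover frequency = 0.230 × 0.160 = 0.03680.
Expected number = 0.03680 × 2933 = 107.93 ≈ 108.

108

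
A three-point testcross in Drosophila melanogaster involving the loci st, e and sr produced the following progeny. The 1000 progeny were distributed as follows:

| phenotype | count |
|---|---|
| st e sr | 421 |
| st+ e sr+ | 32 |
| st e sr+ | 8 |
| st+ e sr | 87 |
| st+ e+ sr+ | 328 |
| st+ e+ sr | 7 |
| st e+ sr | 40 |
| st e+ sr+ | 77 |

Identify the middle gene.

The two most frequent reciprocal classes, st e sr and st+ e+ sr+, are the parental types, so the F1 was st e sr / st+ e+ sr+.
The two rarest classes, st e sr+ and st+ e+ sr, are the double crossovers. Comparing them with the parentals, only the sr allele has switched, so sr is the middle locus and the order is st – sr – e.

sr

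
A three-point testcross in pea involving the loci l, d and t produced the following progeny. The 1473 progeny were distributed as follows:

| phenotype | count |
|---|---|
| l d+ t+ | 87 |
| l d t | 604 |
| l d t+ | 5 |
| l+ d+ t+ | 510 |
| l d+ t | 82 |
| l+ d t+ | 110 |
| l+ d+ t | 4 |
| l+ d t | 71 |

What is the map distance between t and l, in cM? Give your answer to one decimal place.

11.3 cM

The two most frequent reciprocal classes, l d t and l+ d+ t+, are the parental types, so the F1 was l d t / l+ d+ t+.
The two rarest classes, l d t+ and l+ d+ t, are the double crossovers. Comparing them with the parentals, only the t allele has switched, so t is the middle locus and the order is l – t – d.
Crossovers in the l–t interval produce the single-crossover classes l+ d t and l d+ t+ (71 + 87 = 158) plus the double crossovers (9).
RF(l–t) = (158 + 9) / 1473 = 167/1473 = 0.1134 → 11.3 cM.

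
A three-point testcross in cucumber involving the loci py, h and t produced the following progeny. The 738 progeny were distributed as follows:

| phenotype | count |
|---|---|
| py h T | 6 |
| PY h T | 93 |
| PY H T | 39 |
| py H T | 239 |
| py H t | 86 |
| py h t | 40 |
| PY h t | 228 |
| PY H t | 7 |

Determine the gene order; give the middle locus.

h

The two most frequent reciprocal classes, py H T and PY h t, are the parental types, so the F1 was py H T / PY h t.
The two rarest classes, py h T and PY H t, are the double crossovers. Comparing them with the parentals, only the h allele has switched, so h is the middle locus and the order is py – h – t.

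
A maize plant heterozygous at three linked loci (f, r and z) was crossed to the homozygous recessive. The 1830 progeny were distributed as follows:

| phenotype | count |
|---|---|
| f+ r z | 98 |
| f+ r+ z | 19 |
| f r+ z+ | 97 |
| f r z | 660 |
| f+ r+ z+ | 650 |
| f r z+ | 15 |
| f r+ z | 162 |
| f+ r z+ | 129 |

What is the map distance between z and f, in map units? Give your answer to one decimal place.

12.5 map units

The two most frequent reciprocal classes, f+ r+ z+ and f r z, are the parental types, so the F1 was f+ r+ z+ / f r z.
The two rarest classes, f+ r+ z and f r z+, are the double crossovers. Comparing them with the parentals, only the z allele has switched, so z is the middle locus and the order is r – z – f.
Crossovers in the z–f interval produce the single-crossover classes f r+ z+ and f+ r z (97 + 98 = 195) plus the double crossovers (34).
RF(z–f) = (195 + 34) / 1830 = 229/1830 = 0.1251 → 12.5 map units.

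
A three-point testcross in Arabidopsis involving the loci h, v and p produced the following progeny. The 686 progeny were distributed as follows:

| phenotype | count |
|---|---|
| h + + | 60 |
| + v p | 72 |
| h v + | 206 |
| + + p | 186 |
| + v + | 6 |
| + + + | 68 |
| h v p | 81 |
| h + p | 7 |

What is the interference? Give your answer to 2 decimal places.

The two most frequent reciprocal classes, h v + and + + p, are the parental types, so the F1 was h v + / + + p.
The two rarest classes, + v + and h + p, are the double crossovers. Comparing them with the parentals, only the h allele has switched, so h is the middle locus and the order is p – h – v.
p–h: (149 + 13)/686 = 0.2362; h–v: (132 + 13)/686 = 0.2114.
Expected DCO frequency = 0.2362 × 0.2114 ≈ 0.04993; observed = 13/686 ≈ 0.01895.
Coefficient of coincidence = 0.01895/0.04993 ≈ 0.38; interference = 1 − 0.38 = 0.62.

0.62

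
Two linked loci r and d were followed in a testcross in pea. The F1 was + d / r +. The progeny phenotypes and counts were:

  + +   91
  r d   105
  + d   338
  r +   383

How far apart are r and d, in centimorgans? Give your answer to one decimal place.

The recombinant classes are + + and r d: 91 + 105 = 196.
Recombination frequency = 196/917 = 0.2137 ≈ 21.4%, i.e. 21.4 centimorgans.

21.4 centimorgans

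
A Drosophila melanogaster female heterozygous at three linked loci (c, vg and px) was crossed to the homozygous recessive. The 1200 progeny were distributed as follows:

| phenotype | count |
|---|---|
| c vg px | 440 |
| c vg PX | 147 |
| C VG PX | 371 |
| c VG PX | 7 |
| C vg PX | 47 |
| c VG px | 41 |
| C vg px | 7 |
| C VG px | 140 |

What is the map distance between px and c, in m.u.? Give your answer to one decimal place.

25.1 m.u.

The two most frequent reciprocal classes, C VG PX and c vg px, are the parental types, so the F1 was C VG PX / c vg px.
The two rarest classes, c VG PX and C vg px, are the double crossovers. Comparing them with the parentals, only the c allele has switched, so c is the middle locus and the order is vg – c – px.
Crossovers in the c–px interval produce the single-crossover classes C VG px and c vg PX (140 + 147 = 287) plus the double crossovers (14).
RF(c–px) = (287 + 14) / 1200 = 301/1200 = 0.2508 → 25.1 m.u.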